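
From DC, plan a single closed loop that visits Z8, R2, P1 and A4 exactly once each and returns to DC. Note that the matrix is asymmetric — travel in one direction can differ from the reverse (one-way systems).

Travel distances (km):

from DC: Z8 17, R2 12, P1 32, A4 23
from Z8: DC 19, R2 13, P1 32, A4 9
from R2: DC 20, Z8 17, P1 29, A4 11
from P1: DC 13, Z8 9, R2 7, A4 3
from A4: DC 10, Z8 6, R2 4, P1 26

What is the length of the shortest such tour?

DC-Z8-R2-P1-A4-DC: 17+13+29+3+10 = 72
DC-Z8-R2-A4-P1-DC: 17+13+11+26+13 = 80
DC-Z8-P1-R2-A4-DC: 17+32+7+11+10 = 77
DC-Z8-P1-A4-R2-DC: 17+32+3+4+20 = 76
DC-Z8-A4-R2-P1-DC: 17+9+4+29+13 = 72
DC-Z8-A4-P1-R2-DC: 17+9+26+7+20 = 79
DC-R2-Z8-P1-A4-DC: 12+17+32+3+10 = 74
DC-R2-Z8-A4-P1-DC: 12+17+9+26+13 = 77
DC-R2-P1-Z8-A4-DC: 12+29+9+9+10 = 69
DC-R2-P1-A4-Z8-DC: 12+29+3+6+19 = 69
DC-R2-A4-Z8-P1-DC: 12+11+6+32+13 = 74
DC-R2-A4-P1-Z8-DC: 12+11+26+9+19 = 77
DC-P1-Z8-R2-A4-DC: 32+9+13+11+10 = 75
DC-P1-Z8-A4-R2-DC: 32+9+9+4+20 = 74
… (10 more)
The minimum is 69.
One optimal route: DC → R2 → P1 → Z8 → A4 → DC.

Shortest round trip = 69 km.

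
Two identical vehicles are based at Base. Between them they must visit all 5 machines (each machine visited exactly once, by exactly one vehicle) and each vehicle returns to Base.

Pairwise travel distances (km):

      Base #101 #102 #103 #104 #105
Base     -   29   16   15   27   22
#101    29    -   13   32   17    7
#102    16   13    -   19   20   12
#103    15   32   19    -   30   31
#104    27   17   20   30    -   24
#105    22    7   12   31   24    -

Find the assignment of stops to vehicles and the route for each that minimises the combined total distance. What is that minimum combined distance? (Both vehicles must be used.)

There are 2^4 − 1 = 15 ways to divide the 5 stops into two non-empty groups. For each, the best each vehicle can do is its own shortest tour through its group:
  {#101} + {#102, #103, #104, #105}: 58 + 97 = 155
  {#102} + {#101, #103, #104, #105}: 32 + 91 = 123
  {#101, #102} + {#103, #104, #105}: 58 + 91 = 149
  {#103} + {#101, #102, #104, #105}: 30 + 79 = 109
  {#101, #103} + {#102, #104, #105}: 76 + 79 = 155
  {#102, #103} + {#101, #104, #105}: 50 + 73 = 123
  … (15 splits in total)
Best: vehicle 1 Base → #103 → Base = 30; vehicle 2 Base → #102 → #105 → #101 → #104 → Base = 79; combined 109.

109 km — the smallest possible combined total.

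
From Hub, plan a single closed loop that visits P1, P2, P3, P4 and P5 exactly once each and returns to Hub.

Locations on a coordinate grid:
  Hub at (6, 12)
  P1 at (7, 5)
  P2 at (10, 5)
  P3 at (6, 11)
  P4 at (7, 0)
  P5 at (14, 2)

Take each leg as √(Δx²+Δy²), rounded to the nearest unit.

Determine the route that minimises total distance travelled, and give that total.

Minimum total distance: 32.

There are 60 distinct closed tours to check (reversals are equivalent).
Hub → P1 → P2 → P3 → P4 → P5 → Hub: 7+3+7+11+7+13 = 48
Hub → P1 → P2 → P3 → P5 → P4 → Hub: 7+3+7+12+7+12 = 48
Hub → P1 → P2 → P4 → P3 → P5 → Hub: 7+3+6+11+12+13 = 52
Hub → P1 → P2 → P4 → P5 → P3 → Hub: 7+3+6+7+12+1 = 36
Hub → P1 → P2 → P5 → P3 → P4 → Hub: 7+3+5+12+11+12 = 50
Hub → P1 → P2 → P5 → P4 → P3 → Hub: 7+3+5+7+11+1 = 34
Hub → P1 → P3 → P2 → P4 → P5 → Hub: 7+6+7+6+7+13 = 46
Hub → P1 → P3 → P2 → P5 → P4 → Hub: 7+6+7+5+7+12 = 44
Hub → P1 → P3 → P4 → P2 → P5 → Hub: 7+6+11+6+5+13 = 48
Hub → P1 → P3 → P4 → P5 → P2 → Hub: 7+6+11+7+5+8 = 44
Hub → P1 → P3 → P5 → P2 → P4 → Hub: 7+6+12+5+6+12 = 48
Hub → P1 → P3 → P5 → P4 → P2 → Hub: 7+6+12+7+6+8 = 46
Hub → P1 → P4 → P2 → P3 → P5 → Hub: 7+5+6+7+12+13 = 50
Hub → P1 → P4 → P2 → P5 → P3 → Hub: 7+5+6+5+12+1 = 36
… (46 more)
Hub → P1 → P4 → P5 → P2 → P3 → Hub: 7+5+7+5+7+1 = 32  ← best
The minimum is 32.
One optimal route: Hub → P1 → P4 → P5 → P2 → P3 → Hub (or its reverse).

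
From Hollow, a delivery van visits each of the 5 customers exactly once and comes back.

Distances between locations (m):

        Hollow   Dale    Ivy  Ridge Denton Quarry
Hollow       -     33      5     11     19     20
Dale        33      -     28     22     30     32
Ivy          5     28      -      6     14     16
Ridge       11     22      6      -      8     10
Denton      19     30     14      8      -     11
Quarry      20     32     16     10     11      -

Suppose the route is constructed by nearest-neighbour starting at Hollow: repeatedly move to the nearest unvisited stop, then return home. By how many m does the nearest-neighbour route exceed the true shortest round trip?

From Hollow: Ivy=5, Ridge=11, Denton=19, Quarry=20, Dale=33 → choose Ivy (5).
From Ivy: Ridge=6, Denton=14, Quarry=16, Dale=28 → choose Ridge (6).
From Ridge: Denton=8, Quarry=10, Dale=22 → choose Denton (8).
From Denton: Quarry=11, Dale=30 → choose Quarry (11).
From Quarry: Dale=32 → choose Dale (32).
NN route Hollow → Ivy → Ridge → Denton → Quarry → Dale → Hollow costs 95.
Optimal: Hollow → Ivy → Dale → Ridge → Denton → Quarry → Hollow costs 94 (by enumerating all 60 distinct tours).
Excess = 95 − 94 = 1.

Excess over optimum: 1 m.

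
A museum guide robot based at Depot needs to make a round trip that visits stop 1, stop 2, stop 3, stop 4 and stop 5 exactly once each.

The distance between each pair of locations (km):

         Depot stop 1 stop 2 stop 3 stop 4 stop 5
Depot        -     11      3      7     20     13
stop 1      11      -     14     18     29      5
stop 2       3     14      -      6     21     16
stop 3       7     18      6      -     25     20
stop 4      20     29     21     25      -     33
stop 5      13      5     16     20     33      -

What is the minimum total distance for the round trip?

Minimum total distance: 81 km.

With 5 stops there are 5!/2 = 60 distinct round trips (a route and its reverse cost the same).
Depot→stop 1→stop 2→stop 3→stop 4→stop 5→Depot: 11+14+6+25+33+13 = 102
Depot→stop 1→stop 2→stop 3→stop 5→stop 4→Depot: 11+14+6+20+33+20 = 104
Depot→stop 1→stop 2→stop 4→stop 3→stop 5→Depot: 11+14+21+25+20+13 = 104
Depot→stop 1→stop 2→stop 4→stop 5→stop 3→Depot: 11+14+21+33+20+7 = 106
Depot→stop 1→stop 2→stop 5→stop 3→stop 4→Depot: 11+14+16+20+25+20 = 106
Depot→stop 1→stop 2→stop 5→stop 4→stop 3→Depot: 11+14+16+33+25+7 = 106
Depot→stop 1→stop 3→stop 2→stop 4→stop 5→Depot: 11+18+6+21+33+13 = 102
Depot→stop 1→stop 3→stop 2→stop 5→stop 4→Depot: 11+18+6+16+33+20 = 104
Depot→stop 1→stop 3→stop 4→stop 2→stop 5→Depot: 11+18+25+21+16+13 = 104
Depot→stop 1→stop 3→stop 4→stop 5→stop 2→Depot: 11+18+25+33+16+3 = 106
Depot→stop 1→stop 3→stop 5→stop 2→stop 4→Depot: 11+18+20+16+21+20 = 106
Depot→stop 1→stop 3→stop 5→stop 4→stop 2→Depot: 11+18+20+33+21+3 = 106
Depot→stop 1→stop 4→stop 2→stop 3→stop 5→Depot: 11+29+21+6+20+13 = 100
Depot→stop 1→stop 4→stop 2→stop 5→stop 3→Depot: 11+29+21+16+20+7 = 104
… (46 more)
Depot→stop 2→stop 3→stop 4→stop 1→stop 5→Depot: 3+6+25+29+5+13 = 81  ← best
The minimum is 81.
One optimal route: Depot → stop 2 → stop 3 → stop 4 → stop 1 → stop 5 → Depot (or its reverse).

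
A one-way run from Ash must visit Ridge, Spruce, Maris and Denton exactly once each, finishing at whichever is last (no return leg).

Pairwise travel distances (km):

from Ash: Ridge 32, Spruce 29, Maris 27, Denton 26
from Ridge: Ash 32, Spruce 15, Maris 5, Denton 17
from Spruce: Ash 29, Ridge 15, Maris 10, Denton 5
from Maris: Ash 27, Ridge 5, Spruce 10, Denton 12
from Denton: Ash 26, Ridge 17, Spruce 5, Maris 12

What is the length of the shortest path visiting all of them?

There are 4! = 24 possible orderings.
Ash → Ridge → Spruce → Maris → Denton: 32+15+10+12 = 69
Ash → Ridge → Spruce → Denton → Maris: 32+15+5+12 = 64
Ash → Ridge → Maris → Spruce → Denton: 32+5+10+5 = 52
Ash → Ridge → Maris → Denton → Spruce: 32+5+12+5 = 54
Ash → Ridge → Denton → Spruce → Maris: 32+17+5+10 = 64
Ash → Ridge → Denton → Maris → Spruce: 32+17+12+10 = 71
Ash → Spruce → Ridge → Maris → Denton: 29+15+5+12 = 61
Ash → Spruce → Ridge → Denton → Maris: 29+15+17+12 = 73
Ash → Spruce → Maris → Ridge → Denton: 29+10+5+17 = 61
Ash → Spruce → Maris → Denton → Ridge: 29+10+12+17 = 68
Ash → Spruce → Denton → Ridge → Maris: 29+5+17+5 = 56
Ash → Spruce → Denton → Maris → Ridge: 29+5+12+5 = 51
Ash → Maris → Ridge → Spruce → Denton: 27+5+15+5 = 52
Ash → Maris → Ridge → Denton → Spruce: 27+5+17+5 = 54
… (10 more)
Ash → Denton → Spruce → Maris → Ridge: 26+5+10+5 = 46  ← best
The minimum is 46.
One shortest path: Ash → Denton → Spruce → Maris → Ridge.

46 km — the minimum one-way total.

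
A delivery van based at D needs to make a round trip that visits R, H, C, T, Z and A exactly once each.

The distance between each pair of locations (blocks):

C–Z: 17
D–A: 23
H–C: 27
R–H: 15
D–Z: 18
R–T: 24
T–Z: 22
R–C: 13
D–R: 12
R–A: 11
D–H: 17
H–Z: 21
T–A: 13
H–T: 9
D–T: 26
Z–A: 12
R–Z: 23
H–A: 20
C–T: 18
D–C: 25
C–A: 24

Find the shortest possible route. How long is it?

Minimum total distance: 93 blocks.

There are 360 distinct closed tours to check (reversals are equivalent).
D → R → H → C → T → Z → A → D: 12+15+27+18+22+12+23 = 129
D → R → H → C → T → A → Z → D: 12+15+27+18+13+12+18 = 115
D → R → H → C → Z → T → A → D: 12+15+27+17+22+13+23 = 129
D → R → H → C → Z → A → T → D: 12+15+27+17+12+13+26 = 122
D → R → H → C → A → T → Z → D: 12+15+27+24+13+22+18 = 131
D → R → H → C → A → Z → T → D: 12+15+27+24+12+22+26 = 138
D → R → H → T → C → Z → A → D: 12+15+9+18+17+12+23 = 106
D → R → H → T → C → A → Z → D: 12+15+9+18+24+12+18 = 108
… (352 more)
D → R → C → Z → A → T → H → D: 12+13+17+12+13+9+17 = 93  ← best
The minimum is 93.
One optimal route: D → R → C → Z → A → T → H → D (or its reverse).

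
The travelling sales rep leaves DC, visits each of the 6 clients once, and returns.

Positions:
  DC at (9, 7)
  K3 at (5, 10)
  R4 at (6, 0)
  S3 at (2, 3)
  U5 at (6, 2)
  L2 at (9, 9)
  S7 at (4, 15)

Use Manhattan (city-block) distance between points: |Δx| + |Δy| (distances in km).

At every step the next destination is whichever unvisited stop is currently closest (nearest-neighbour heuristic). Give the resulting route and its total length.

From DC: distances to unvisited — L2=2, K3=7, U5=8, R4=10, S3=11, S7=13. Nearest is L2 (2).
From L2: distances to unvisited — K3=5, U5=10, S7=11, R4=12, S3=13. Nearest is K3 (5).
From K3: distances to unvisited — S7=6, U5=9, S3=10, R4=11. Nearest is S7 (6).
From S7: distances to unvisited — S3=14, U5=15, R4=17. Nearest is S3 (14).
From S3: distances to unvisited — U5=5, R4=7. Nearest is U5 (5).
From U5: distances to unvisited — R4=2. Nearest is R4 (2).
Return R4→DC: 10.
Total = 2 + 5 + 6 + 14 + 5 + 2 + 10 = 44.

44 km along DC → L2 → K3 → S7 → S3 → U5 → R4 → DC.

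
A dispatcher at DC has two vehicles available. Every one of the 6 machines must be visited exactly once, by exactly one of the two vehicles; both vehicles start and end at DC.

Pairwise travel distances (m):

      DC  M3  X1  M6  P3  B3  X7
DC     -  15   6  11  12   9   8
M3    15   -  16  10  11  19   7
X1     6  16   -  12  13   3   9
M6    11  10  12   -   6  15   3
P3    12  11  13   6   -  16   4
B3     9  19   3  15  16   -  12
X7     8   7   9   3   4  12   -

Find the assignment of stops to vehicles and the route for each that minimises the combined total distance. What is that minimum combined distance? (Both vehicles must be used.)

Minimum combined distance: 61 m.

There are 2^5 − 1 = 31 ways to divide the 6 stops into two non-empty groups. For each, the best each vehicle can do is its own shortest tour through its group:
  {M3} + {X1, M6, P3, B3, X7}: 30 + 42 = 72
  {X1} + {M3, M6, P3, B3, X7}: 12 + 56 = 68
  {M3, X1} + {M6, P3, B3, X7}: 37 + 42 = 79
  {M6} + {M3, X1, P3, B3, X7}: 22 + 51 = 73
  {M3, M6} + {X1, P3, B3, X7}: 36 + 37 = 73
  {X1, M6} + {M3, P3, B3, X7}: 29 + 51 = 80
  … (31 splits in total)
  {X1, B3} + {M3, M6, P3, X7}: 18 + 43 = 61  ← best
Best: vehicle 1 DC → X1 → B3 → DC = 18; vehicle 2 DC → M3 → M6 → P3 → X7 → DC = 43; combined 61.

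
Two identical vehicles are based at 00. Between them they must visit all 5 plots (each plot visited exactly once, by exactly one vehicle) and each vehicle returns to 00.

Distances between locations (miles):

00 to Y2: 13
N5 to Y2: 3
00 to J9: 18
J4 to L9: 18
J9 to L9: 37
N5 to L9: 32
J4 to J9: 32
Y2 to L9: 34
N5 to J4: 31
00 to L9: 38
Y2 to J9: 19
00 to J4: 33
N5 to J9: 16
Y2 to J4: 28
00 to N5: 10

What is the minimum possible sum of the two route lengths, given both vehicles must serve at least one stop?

Minimum combined distance: 132 miles.

Check every non-empty split of the stops between the two vehicles; for each half take its own optimal tour:
  {N5} + {Y2, J4, J9, L9}: 20 + 114 = 134
  {Y2} + {N5, J4, J9, L9}: 26 + 110 = 136
  {N5, Y2} + {J4, J9, L9}: 26 + 106 = 132
  {J4} + {N5, Y2, J9, L9}: 66 + 102 = 168
  {N5, J4} + {Y2, J9, L9}: 74 + 102 = 176
  {Y2, J4} + {N5, J9, L9}: 74 + 97 = 171
  … (15 splits in total)
Best: vehicle 1 00 → N5 → Y2 → 00 = 26; vehicle 2 00 → J4 → L9 → J9 → 00 = 106; combined 132.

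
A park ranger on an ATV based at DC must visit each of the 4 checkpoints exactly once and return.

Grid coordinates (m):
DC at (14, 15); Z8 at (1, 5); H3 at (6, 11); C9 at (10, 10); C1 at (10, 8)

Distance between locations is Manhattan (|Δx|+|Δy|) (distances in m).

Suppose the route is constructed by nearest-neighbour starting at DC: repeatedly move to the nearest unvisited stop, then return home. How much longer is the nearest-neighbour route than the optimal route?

The nearest-neighbour route is 6 m longer than optimal.

DC: C9=9, C1=11, H3=12, Z8=23 ⇒ C9
C9: C1=2, H3=5, Z8=14 ⇒ C1
C1: H3=7, Z8=12 ⇒ H3
H3: Z8=11 ⇒ Z8
NN route DC → C9 → C1 → H3 → Z8 → DC costs 52.
Optimal: DC → H3 → Z8 → C1 → C9 → DC costs 46 (by enumerating all 12 distinct tours).
Excess = 52 − 46 = 6.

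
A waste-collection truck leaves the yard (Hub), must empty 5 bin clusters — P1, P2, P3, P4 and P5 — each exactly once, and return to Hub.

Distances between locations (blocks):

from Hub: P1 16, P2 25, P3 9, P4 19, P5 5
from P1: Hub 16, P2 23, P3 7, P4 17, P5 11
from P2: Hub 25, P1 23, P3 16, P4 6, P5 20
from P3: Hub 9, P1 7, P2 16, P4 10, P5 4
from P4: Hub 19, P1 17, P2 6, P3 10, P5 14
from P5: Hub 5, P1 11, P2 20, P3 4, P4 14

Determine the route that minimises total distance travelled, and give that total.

Minimum total distance: 64 blocks.

There are 60 distinct closed tours to check (reversals are equivalent).
Hub-P1-P2-P3-P4-P5-Hub: 16+23+16+10+14+5 = 84
Hub-P1-P2-P3-P5-P4-Hub: 16+23+16+4+14+19 = 92
Hub-P1-P2-P4-P3-P5-Hub: 16+23+6+10+4+5 = 64
Hub-P1-P2-P4-P5-P3-Hub: 16+23+6+14+4+9 = 72
Hub-P1-P2-P5-P3-P4-Hub: 16+23+20+4+10+19 = 92
Hub-P1-P2-P5-P4-P3-Hub: 16+23+20+14+10+9 = 92
Hub-P1-P3-P2-P4-P5-Hub: 16+7+16+6+14+5 = 64
Hub-P1-P3-P2-P5-P4-Hub: 16+7+16+20+14+19 = 92
Hub-P1-P3-P4-P2-P5-Hub: 16+7+10+6+20+5 = 64
Hub-P1-P3-P4-P5-P2-Hub: 16+7+10+14+20+25 = 92
Hub-P1-P3-P5-P2-P4-Hub: 16+7+4+20+6+19 = 72
Hub-P1-P3-P5-P4-P2-Hub: 16+7+4+14+6+25 = 72
Hub-P1-P4-P2-P3-P5-Hub: 16+17+6+16+4+5 = 64
Hub-P1-P4-P2-P5-P3-Hub: 16+17+6+20+4+9 = 72
… (46 more)
The minimum is 64.
One optimal route: Hub → P1 → P2 → P4 → P3 → P5 → Hub (or its reverse).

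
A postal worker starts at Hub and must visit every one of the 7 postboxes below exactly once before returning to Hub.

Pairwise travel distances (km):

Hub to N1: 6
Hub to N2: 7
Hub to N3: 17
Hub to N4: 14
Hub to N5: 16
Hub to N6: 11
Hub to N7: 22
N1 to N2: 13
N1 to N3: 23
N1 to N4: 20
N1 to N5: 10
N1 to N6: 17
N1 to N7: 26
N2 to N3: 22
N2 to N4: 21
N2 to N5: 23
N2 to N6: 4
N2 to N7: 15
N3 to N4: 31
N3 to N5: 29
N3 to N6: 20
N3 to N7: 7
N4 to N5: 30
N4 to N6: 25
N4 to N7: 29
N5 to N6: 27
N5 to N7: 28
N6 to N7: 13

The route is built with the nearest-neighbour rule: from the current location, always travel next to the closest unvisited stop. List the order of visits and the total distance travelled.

Hub → [N1:6 / N2:7 / N6:11 / N4:14 / N5:16 / N3:17 / N7:22] → N1 (6)
N1 → [N5:10 / N2:13 / N6:17 / N4:20 / N3:23 / N7:26] → N5 (10)
N5 → [N2:23 / N6:27 / N7:28 / N3:29 / N4:30] → N2 (23)
N2 → [N6:4 / N7:15 / N4:21 / N3:22] → N6 (4)
N6 → [N7:13 / N3:20 / N4:25] → N7 (13)
N7 → [N3:7 / N4:29] → N3 (7)
N3 → [N4:31] → N4 (31)
Return N4→Hub: 14.
Total = 6 + 10 + 23 + 4 + 13 + 7 + 31 + 14 = 108.

Total distance 108 km via the nearest-neighbour route Hub → N1 → N5 → N2 → N6 → N7 → N3 → N4 → Hub.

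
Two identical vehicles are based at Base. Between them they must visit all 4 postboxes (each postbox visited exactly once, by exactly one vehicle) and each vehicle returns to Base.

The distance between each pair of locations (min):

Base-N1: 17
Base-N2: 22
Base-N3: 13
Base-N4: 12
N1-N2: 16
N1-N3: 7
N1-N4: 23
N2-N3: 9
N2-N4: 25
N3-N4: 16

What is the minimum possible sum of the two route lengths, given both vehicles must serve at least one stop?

Check every non-empty split of the stops between the two vehicles; for each half take its own optimal tour:
  {N1} + {N2, N3, N4}: 34 + 59 = 93
  {N2} + {N1, N3, N4}: 44 + 52 = 96
  {N1, N2} + {N3, N4}: 55 + 41 = 96
  {N3} + {N1, N2, N4}: 26 + 70 = 96
  {N1, N3} + {N2, N4}: 37 + 59 = 96
  {N2, N3} + {N1, N4}: 44 + 52 = 96
  … (7 splits in total)
  {N1, N2, N3} + {N4}: 55 + 24 = 79  ← best
Best: vehicle 1 Base → N1 → N2 → N3 → Base = 55; vehicle 2 Base → N4 → Base = 24; combined 79.

Minimum combined distance: 79 min.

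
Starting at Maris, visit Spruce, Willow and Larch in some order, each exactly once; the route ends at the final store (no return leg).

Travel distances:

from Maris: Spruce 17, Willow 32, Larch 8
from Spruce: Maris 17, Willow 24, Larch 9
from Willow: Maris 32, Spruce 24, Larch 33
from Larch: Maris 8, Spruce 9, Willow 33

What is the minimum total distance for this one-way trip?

Shortest open route: 41.

There are 3! = 6 possible orderings.
Maris → Spruce → Willow → Larch: 17+24+33 = 74
Maris → Spruce → Larch → Willow: 17+9+33 = 59
Maris → Willow → Spruce → Larch: 32+24+9 = 65
Maris → Willow → Larch → Spruce: 32+33+9 = 74
Maris → Larch → Spruce → Willow: 8+9+24 = 41
Maris → Larch → Willow → Spruce: 8+33+24 = 65
The minimum is 41.
One shortest path: Maris → Larch → Spruce → Willow.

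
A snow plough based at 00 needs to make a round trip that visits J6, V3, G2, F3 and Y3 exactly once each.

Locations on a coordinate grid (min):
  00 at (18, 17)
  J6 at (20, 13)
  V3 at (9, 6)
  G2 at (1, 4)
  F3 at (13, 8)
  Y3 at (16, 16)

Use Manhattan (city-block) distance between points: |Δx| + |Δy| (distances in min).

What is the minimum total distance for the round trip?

There are 60 distinct closed tours to check (reversals are equivalent).
00→J6→V3→G2→F3→Y3→00: 6+18+10+16+11+3 = 64
00→J6→V3→G2→Y3→F3→00: 6+18+10+27+11+14 = 86
00→J6→V3→F3→G2→Y3→00: 6+18+6+16+27+3 = 76
00→J6→V3→F3→Y3→G2→00: 6+18+6+11+27+30 = 98
00→J6→V3→Y3→G2→F3→00: 6+18+17+27+16+14 = 98
00→J6→V3→Y3→F3→G2→00: 6+18+17+11+16+30 = 98
00→J6→G2→V3→F3→Y3→00: 6+28+10+6+11+3 = 64
00→J6→G2→V3→Y3→F3→00: 6+28+10+17+11+14 = 86
00→J6→G2→F3→V3→Y3→00: 6+28+16+6+17+3 = 76
00→J6→G2→F3→Y3→V3→00: 6+28+16+11+17+20 = 98
00→J6→G2→Y3→V3→F3→00: 6+28+27+17+6+14 = 98
00→J6→G2→Y3→F3→V3→00: 6+28+27+11+6+20 = 98
00→J6→F3→V3→G2→Y3→00: 6+12+6+10+27+3 = 64
00→J6→F3→V3→Y3→G2→00: 6+12+6+17+27+30 = 98
… (46 more)
The minimum is 64.
One optimal route: 00 → J6 → V3 → G2 → F3 → Y3 → 00 (or its reverse).

64 min — the shortest possible round trip.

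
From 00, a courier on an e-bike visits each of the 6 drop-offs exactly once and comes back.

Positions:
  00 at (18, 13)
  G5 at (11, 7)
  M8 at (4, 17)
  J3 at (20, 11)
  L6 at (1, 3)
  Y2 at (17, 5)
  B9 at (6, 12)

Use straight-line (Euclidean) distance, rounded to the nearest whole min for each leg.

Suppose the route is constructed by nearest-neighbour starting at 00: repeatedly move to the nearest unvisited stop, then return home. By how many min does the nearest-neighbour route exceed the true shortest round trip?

The nearest-neighbour route is 5 min longer than optimal.

00: J3=3, Y2=8, G5=9, B9=12, M8=15, L6=20 ⇒ J3
J3: Y2=7, G5=10, B9=14, M8=17, L6=21 ⇒ Y2
Y2: G5=6, B9=13, L6=16, M8=18 ⇒ G5
G5: B9=7, L6=11, M8=12 ⇒ B9
B9: M8=5, L6=10 ⇒ M8
M8: L6=14 ⇒ L6
NN route 00 → J3 → Y2 → G5 → B9 → M8 → L6 → 00 costs 62.
Optimal: 00 → M8 → B9 → L6 → G5 → Y2 → J3 → 00 costs 57 (by enumerating all 360 distinct tours).
Excess = 62 − 57 = 5.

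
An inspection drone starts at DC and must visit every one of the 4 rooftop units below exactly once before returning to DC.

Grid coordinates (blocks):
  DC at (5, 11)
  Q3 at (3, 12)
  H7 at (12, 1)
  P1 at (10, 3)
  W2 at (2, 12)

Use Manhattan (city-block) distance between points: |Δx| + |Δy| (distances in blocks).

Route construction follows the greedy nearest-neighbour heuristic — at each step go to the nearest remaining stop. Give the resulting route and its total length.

From DC: distances to unvisited — Q3=3, W2=4, P1=13, H7=17. Nearest is Q3 (3).
From Q3: distances to unvisited — W2=1, P1=16, H7=20. Nearest is W2 (1).
From W2: distances to unvisited — P1=17, H7=21. Nearest is P1 (17).
From P1: distances to unvisited — H7=4. Nearest is H7 (4).
Return H7→DC: 17.
Total = 3 + 1 + 17 + 4 + 17 = 42.

Nearest-neighbour total = 42 blocks; route DC → Q3 → W2 → P1 → H7 → DC.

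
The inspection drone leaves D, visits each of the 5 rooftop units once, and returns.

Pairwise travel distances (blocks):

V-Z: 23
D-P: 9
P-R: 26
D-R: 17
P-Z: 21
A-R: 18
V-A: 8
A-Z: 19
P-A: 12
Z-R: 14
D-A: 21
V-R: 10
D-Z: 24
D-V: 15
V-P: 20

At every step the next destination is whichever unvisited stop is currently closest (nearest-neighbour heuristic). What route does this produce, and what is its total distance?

77 blocks along D → P → A → V → R → Z → D.

D → [P:9 / V:15 / R:17 / A:21 / Z:24] → P (9)
P → [A:12 / V:20 / Z:21 / R:26] → A (12)
A → [V:8 / R:18 / Z:19] → V (8)
V → [R:10 / Z:23] → R (10)
R → [Z:14] → Z (14)
Return Z→D: 24.
Total = 9 + 12 + 8 + 10 + 14 + 24 = 77.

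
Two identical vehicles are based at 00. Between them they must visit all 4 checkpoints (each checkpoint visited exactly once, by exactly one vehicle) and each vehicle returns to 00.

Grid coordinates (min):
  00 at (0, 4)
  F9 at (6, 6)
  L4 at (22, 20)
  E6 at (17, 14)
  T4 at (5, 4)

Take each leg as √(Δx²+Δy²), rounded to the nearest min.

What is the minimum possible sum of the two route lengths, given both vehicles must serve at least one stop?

Check every non-empty split of the stops between the two vehicles; for each half take its own optimal tour:
  {F9} + {L4, E6, T4}: 12 + 56 = 68
  {L4} + {F9, E6, T4}: 54 + 41 = 95
  {F9, L4} + {E6, T4}: 54 + 41 = 95
  {E6} + {F9, L4, T4}: 40 + 55 = 95
  {F9, E6} + {L4, T4}: 40 + 55 = 95
  {L4, E6} + {F9, T4}: 55 + 13 = 68
  … (7 splits in total)
  {F9, L4, E6} + {T4}: 55 + 10 = 65  ← best
Best: vehicle 1 00 → F9 → L4 → E6 → 00 = 55; vehicle 2 00 → T4 → 00 = 10; combined 65.

65 min — the smallest possible combined total.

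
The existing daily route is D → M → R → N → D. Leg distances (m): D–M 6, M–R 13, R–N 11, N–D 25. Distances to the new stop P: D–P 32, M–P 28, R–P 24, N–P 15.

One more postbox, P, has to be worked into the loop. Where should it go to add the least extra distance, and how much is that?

Insertion cost between consecutive stops i–j is d(i,P) + d(P,j) − d(i,j):
  between D and M: 32 + 28 − 6 = 54
  between M and R: 28 + 24 − 13 = 39
  between R and N: 24 + 15 − 11 = 28
  between N and D: 15 + 32 − 25 = 22
Cheapest insertion is between N and D, adding 22.
New total = 55 + 22 = 77.

Adding 22 m by placing P on the N–D leg.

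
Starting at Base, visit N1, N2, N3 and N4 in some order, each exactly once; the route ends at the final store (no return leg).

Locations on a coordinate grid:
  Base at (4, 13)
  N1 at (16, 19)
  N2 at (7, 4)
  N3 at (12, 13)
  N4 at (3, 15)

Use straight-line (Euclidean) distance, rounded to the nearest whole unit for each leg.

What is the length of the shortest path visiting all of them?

There are 4! = 24 possible orderings.
Base → N1 → N2 → N3 → N4: 13+17+10+9 = 49
Base → N1 → N2 → N4 → N3: 13+17+12+9 = 51
Base → N1 → N3 → N2 → N4: 13+7+10+12 = 42
Base → N1 → N3 → N4 → N2: 13+7+9+12 = 41
Base → N1 → N4 → N2 → N3: 13+14+12+10 = 49
Base → N1 → N4 → N3 → N2: 13+14+9+10 = 46
Base → N2 → N1 → N3 → N4: 9+17+7+9 = 42
Base → N2 → N1 → N4 → N3: 9+17+14+9 = 49
Base → N2 → N3 → N1 → N4: 9+10+7+14 = 40
Base → N2 → N3 → N4 → N1: 9+10+9+14 = 42
Base → N2 → N4 → N1 → N3: 9+12+14+7 = 42
Base → N2 → N4 → N3 → N1: 9+12+9+7 = 37
Base → N3 → N1 → N2 → N4: 8+7+17+12 = 44
Base → N3 → N1 → N4 → N2: 8+7+14+12 = 41
… (10 more)
Base → N4 → N2 → N3 → N1: 2+12+10+7 = 31  ← best
The minimum is 31.
One shortest path: Base → N4 → N2 → N3 → N1.

Minimum one-way distance = 31.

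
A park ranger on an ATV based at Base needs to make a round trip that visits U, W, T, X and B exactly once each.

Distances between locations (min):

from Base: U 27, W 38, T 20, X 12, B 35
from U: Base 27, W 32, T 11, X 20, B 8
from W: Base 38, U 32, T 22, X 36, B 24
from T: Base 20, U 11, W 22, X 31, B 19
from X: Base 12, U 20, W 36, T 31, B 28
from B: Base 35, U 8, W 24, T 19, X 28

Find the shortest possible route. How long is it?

With 5 stops there are 5!/2 = 60 distinct round trips (a route and its reverse cost the same).
Base → U → W → T → X → B → Base: 27+32+22+31+28+35 = 175
Base → U → W → T → B → X → Base: 27+32+22+19+28+12 = 140
Base → U → W → X → T → B → Base: 27+32+36+31+19+35 = 180
Base → U → W → X → B → T → Base: 27+32+36+28+19+20 = 162
Base → U → W → B → T → X → Base: 27+32+24+19+31+12 = 145
Base → U → W → B → X → T → Base: 27+32+24+28+31+20 = 162
Base → U → T → W → X → B → Base: 27+11+22+36+28+35 = 159
Base → U → T → W → B → X → Base: 27+11+22+24+28+12 = 124
Base → U → T → X → W → B → Base: 27+11+31+36+24+35 = 164
Base → U → T → X → B → W → Base: 27+11+31+28+24+38 = 159
Base → U → T → B → W → X → Base: 27+11+19+24+36+12 = 129
Base → U → T → B → X → W → Base: 27+11+19+28+36+38 = 159
Base → U → X → W → T → B → Base: 27+20+36+22+19+35 = 159
Base → U → X → W → B → T → Base: 27+20+36+24+19+20 = 146
… (46 more)
Base → T → W → B → U → X → Base: 20+22+24+8+20+12 = 106  ← best
The minimum is 106.
One optimal route: Base → T → W → B → U → X → Base (or its reverse).

Shortest round trip = 106 min.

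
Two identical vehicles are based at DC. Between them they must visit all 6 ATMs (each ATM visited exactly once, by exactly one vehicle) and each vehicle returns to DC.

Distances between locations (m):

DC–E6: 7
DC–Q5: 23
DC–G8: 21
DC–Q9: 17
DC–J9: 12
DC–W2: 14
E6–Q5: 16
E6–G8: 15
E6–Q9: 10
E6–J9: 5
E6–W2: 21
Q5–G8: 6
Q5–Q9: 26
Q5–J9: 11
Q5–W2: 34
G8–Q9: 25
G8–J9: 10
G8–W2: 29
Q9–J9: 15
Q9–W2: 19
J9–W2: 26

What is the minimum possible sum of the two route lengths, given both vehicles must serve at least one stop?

There are 2^5 − 1 = 31 ways to divide the 6 stops into two non-empty groups. For each, the best each vehicle can do is its own shortest tour through its group:
  {E6} + {Q5, G8, Q9, J9, W2}: 14 + 86 = 100
  {Q5} + {E6, G8, Q9, J9, W2}: 46 + 79 = 125
  {E6, Q5} + {G8, Q9, J9, W2}: 46 + 79 = 125
  {G8} + {E6, Q5, Q9, J9, W2}: 42 + 82 = 124
  {E6, G8} + {Q5, Q9, J9, W2}: 43 + 82 = 125
  {Q5, G8} + {E6, Q9, J9, W2}: 50 + 60 = 110
  … (31 splits in total)
  {E6, Q5, G8, Q9, J9} + {W2}: 70 + 28 = 98  ← best
Best: vehicle 1 DC → E6 → Q9 → J9 → Q5 → G8 → DC = 70; vehicle 2 DC → W2 → DC = 28; combined 98.

98 m — the smallest possible combined total.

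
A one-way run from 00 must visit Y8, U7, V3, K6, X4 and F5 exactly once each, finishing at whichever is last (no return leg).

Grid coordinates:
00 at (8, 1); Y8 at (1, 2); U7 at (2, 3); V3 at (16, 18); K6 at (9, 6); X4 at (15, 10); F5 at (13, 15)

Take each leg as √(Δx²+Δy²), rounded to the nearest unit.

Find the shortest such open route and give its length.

Shortest open route: 32.

There are 6! = 720 possible orderings.
00 - Y8 - U7 - V3 - K6 - X4 - F5: 7+1+21+14+7+5 = 55
00 - Y8 - U7 - V3 - K6 - F5 - X4: 7+1+21+14+10+5 = 58
00 - Y8 - U7 - V3 - X4 - K6 - F5: 7+1+21+8+7+10 = 54
00 - Y8 - U7 - V3 - X4 - F5 - K6: 7+1+21+8+5+10 = 52
00 - Y8 - U7 - V3 - F5 - K6 - X4: 7+1+21+4+10+7 = 50
00 - Y8 - U7 - V3 - F5 - X4 - K6: 7+1+21+4+5+7 = 45
00 - Y8 - U7 - K6 - V3 - X4 - F5: 7+1+8+14+8+5 = 43
00 - Y8 - U7 - K6 - V3 - F5 - X4: 7+1+8+14+4+5 = 39
… (712 more)
00 - Y8 - U7 - K6 - X4 - F5 - V3: 7+1+8+7+5+4 = 32  ← best
The minimum is 32.
One shortest path: 00 → Y8 → U7 → K6 → X4 → F5 → V3.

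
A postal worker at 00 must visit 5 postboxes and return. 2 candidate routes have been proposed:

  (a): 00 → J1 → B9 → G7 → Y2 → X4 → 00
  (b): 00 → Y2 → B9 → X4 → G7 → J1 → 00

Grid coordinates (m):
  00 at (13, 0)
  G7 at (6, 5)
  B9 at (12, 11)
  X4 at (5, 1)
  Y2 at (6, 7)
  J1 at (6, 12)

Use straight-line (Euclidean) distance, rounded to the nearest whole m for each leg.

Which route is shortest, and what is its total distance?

44 m — (a) is the shortest.

(a): 14 + 6 + 8 + 2 + 6 + 8 = 44
(b): 10 + 7 + 12 + 4 + 7 + 14 = 54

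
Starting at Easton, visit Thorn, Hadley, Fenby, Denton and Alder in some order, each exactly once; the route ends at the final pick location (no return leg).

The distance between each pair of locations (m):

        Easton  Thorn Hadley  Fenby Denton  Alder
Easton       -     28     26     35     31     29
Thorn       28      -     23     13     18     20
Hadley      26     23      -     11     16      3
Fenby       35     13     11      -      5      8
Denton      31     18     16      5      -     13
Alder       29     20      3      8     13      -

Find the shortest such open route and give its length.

Minimum one-way distance = 60 m.

There are 5! = 120 possible orderings.
Easton - Thorn - Hadley - Fenby - Denton - Alder: 28+23+11+5+13 = 80
Easton - Thorn - Hadley - Fenby - Alder - Denton: 28+23+11+8+13 = 83
Easton - Thorn - Hadley - Denton - Fenby - Alder: 28+23+16+5+8 = 80
Easton - Thorn - Hadley - Denton - Alder - Fenby: 28+23+16+13+8 = 88
Easton - Thorn - Hadley - Alder - Fenby - Denton: 28+23+3+8+5 = 67
Easton - Thorn - Hadley - Alder - Denton - Fenby: 28+23+3+13+5 = 72
Easton - Thorn - Fenby - Hadley - Denton - Alder: 28+13+11+16+13 = 81
Easton - Thorn - Fenby - Hadley - Alder - Denton: 28+13+11+3+13 = 68
Easton - Thorn - Fenby - Denton - Hadley - Alder: 28+13+5+16+3 = 65
Easton - Thorn - Fenby - Denton - Alder - Hadley: 28+13+5+13+3 = 62
Easton - Thorn - Fenby - Alder - Hadley - Denton: 28+13+8+3+16 = 68
Easton - Thorn - Fenby - Alder - Denton - Hadley: 28+13+8+13+16 = 78
Easton - Thorn - Denton - Hadley - Fenby - Alder: 28+18+16+11+8 = 81
Easton - Thorn - Denton - Hadley - Alder - Fenby: 28+18+16+3+8 = 73
… (106 more)
Easton - Hadley - Alder - Fenby - Denton - Thorn: 26+3+8+5+18 = 60  ← best
The minimum is 60.
One shortest path: Easton → Hadley → Alder → Fenby → Denton → Thorn.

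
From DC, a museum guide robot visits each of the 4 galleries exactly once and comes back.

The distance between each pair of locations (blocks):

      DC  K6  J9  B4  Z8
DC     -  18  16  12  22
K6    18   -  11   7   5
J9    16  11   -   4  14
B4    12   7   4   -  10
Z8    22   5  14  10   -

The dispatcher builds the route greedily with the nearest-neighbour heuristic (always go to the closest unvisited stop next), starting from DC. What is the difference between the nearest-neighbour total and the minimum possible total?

From DC: B4=12, J9=16, K6=18, Z8=22 → choose B4 (12).
From B4: J9=4, K6=7, Z8=10 → choose J9 (4).
From J9: K6=11, Z8=14 → choose K6 (11).
From K6: Z8=5 → choose Z8 (5).
NN route DC → B4 → J9 → K6 → Z8 → DC costs 54.
Optimal: DC → K6 → Z8 → J9 → B4 → DC costs 53 (by enumerating all 12 distinct tours).
Excess = 54 − 53 = 1.

The nearest-neighbour route is 1 blocks longer than optimal.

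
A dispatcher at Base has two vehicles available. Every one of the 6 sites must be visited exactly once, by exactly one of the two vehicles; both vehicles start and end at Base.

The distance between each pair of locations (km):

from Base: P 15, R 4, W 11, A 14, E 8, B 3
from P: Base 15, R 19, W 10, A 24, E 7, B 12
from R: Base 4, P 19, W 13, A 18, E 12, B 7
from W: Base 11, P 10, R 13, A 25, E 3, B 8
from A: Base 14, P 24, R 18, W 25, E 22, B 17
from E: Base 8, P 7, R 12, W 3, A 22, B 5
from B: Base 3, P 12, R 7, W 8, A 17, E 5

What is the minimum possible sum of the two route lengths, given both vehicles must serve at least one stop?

Try each way of splitting the stops between the two vehicles (each non-empty) and, for each split, find the best tour for each vehicle:
  {P} + {R, W, A, E, B}: 30 + 56 = 86
  {R} + {P, W, A, E, B}: 8 + 59 = 67
  {P, R} + {W, A, E, B}: 38 + 50 = 88
  {W} + {P, R, A, E, B}: 22 + 61 = 83
  {P, W} + {R, A, E, B}: 36 + 52 = 88
  {R, W} + {P, A, E, B}: 28 + 53 = 81
  … (31 splits in total)
Best: vehicle 1 Base → R → Base = 8; vehicle 2 Base → A → P → W → E → B → Base = 59; combined 67.

Minimum combined distance: 67 km.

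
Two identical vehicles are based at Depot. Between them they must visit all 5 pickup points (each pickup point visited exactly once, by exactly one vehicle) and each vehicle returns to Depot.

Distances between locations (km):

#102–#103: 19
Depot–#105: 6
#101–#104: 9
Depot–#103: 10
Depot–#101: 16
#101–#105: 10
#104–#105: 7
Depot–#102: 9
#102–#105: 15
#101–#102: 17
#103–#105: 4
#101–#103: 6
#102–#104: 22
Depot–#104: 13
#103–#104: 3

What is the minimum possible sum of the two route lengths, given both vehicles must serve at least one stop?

56 km — the smallest possible combined total.

There are 2^4 − 1 = 15 ways to divide the 5 stops into two non-empty groups. For each, the best each vehicle can do is its own shortest tour through its group:
  {#101} + {#102, #103, #104, #105}: 32 + 44 = 76
  {#102} + {#101, #103, #104, #105}: 18 + 38 = 56
  {#101, #102} + {#103, #104, #105}: 42 + 26 = 68
  {#103} + {#101, #102, #104, #105}: 20 + 48 = 68
  {#101, #103} + {#102, #104, #105}: 32 + 44 = 76
  {#102, #103} + {#101, #104, #105}: 38 + 38 = 76
  … (15 splits in total)
Best: vehicle 1 Depot → #102 → Depot = 18; vehicle 2 Depot → #101 → #103 → #104 → #105 → Depot = 38; combined 56.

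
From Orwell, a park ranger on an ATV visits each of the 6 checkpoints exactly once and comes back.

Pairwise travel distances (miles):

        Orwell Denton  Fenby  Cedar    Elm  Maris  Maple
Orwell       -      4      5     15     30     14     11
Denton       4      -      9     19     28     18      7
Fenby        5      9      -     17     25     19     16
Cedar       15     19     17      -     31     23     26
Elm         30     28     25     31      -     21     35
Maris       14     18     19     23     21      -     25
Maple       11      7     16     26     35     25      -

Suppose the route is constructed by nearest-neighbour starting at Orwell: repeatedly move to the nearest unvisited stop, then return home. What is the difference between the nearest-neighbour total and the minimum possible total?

8 miles longer than the optimal tour.

From Orwell: Denton=4, Fenby=5, Maple=11, Maris=14, Cedar=15, Elm=30 → choose Denton (4).
From Denton: Maple=7, Fenby=9, Maris=18, Cedar=19, Elm=28 → choose Maple (7).
From Maple: Fenby=16, Maris=25, Cedar=26, Elm=35 → choose Fenby (16).
From Fenby: Cedar=17, Maris=19, Elm=25 → choose Cedar (17).
From Cedar: Maris=23, Elm=31 → choose Maris (23).
From Maris: Elm=21 → choose Elm (21).
NN route Orwell → Denton → Maple → Fenby → Cedar → Maris → Elm → Orwell costs 118.
Optimal: Orwell → Denton → Maple → Fenby → Cedar → Elm → Maris → Orwell costs 110 (by enumerating all 360 distinct tours).
Excess = 118 − 110 = 8.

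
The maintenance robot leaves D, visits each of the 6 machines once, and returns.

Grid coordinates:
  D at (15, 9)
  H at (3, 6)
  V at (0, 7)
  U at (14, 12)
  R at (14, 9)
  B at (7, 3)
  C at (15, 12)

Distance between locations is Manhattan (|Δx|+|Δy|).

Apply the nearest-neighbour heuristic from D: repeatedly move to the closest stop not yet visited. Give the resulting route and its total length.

D → [R:1 / C:3 / U:4 / B:14 / H:15 / V:17] → R (1)
R → [U:3 / C:4 / B:13 / H:14 / V:16] → U (3)
U → [C:1 / B:16 / H:17 / V:19] → C (1)
C → [B:17 / H:18 / V:20] → B (17)
B → [H:7 / V:11] → H (7)
H → [V:4] → V (4)
Return V→D: 17.
Total = 1 + 3 + 1 + 17 + 7 + 4 + 17 = 50.

Total distance 50 via the nearest-neighbour route D → R → U → C → B → H → V → D.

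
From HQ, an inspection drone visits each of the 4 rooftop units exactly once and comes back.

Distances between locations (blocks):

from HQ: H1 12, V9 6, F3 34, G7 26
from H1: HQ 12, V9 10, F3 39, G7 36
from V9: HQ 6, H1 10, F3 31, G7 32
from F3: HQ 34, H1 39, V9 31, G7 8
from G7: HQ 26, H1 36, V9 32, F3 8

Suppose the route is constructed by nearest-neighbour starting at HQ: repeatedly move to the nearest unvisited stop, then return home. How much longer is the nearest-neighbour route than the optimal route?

The nearest-neighbour route is 7 blocks longer than optimal.

HQ: V9=6, H1=12, G7=26, F3=34 ⇒ V9
V9: H1=10, F3=31, G7=32 ⇒ H1
H1: G7=36, F3=39 ⇒ G7
G7: F3=8 ⇒ F3
NN route HQ → V9 → H1 → G7 → F3 → HQ costs 94.
Optimal: HQ → H1 → V9 → F3 → G7 → HQ costs 87 (by enumerating all 12 distinct tours).
Excess = 94 − 87 = 7.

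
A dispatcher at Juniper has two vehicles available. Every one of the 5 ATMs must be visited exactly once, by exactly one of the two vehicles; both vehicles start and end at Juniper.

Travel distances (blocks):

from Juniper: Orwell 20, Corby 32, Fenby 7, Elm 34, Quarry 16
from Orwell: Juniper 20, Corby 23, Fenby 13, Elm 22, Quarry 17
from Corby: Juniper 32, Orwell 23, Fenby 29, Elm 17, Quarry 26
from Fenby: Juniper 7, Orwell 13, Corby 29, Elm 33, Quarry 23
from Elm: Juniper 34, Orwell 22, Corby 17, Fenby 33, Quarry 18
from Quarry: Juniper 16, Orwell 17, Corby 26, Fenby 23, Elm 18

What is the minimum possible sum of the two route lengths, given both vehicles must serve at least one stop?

Try each way of splitting the stops between the two vehicles (each non-empty) and, for each split, find the best tour for each vehicle:
  {Orwell} + {Corby, Fenby, Elm, Quarry}: 40 + 87 = 127
  {Corby} + {Orwell, Fenby, Elm, Quarry}: 64 + 76 = 140
  {Orwell, Corby} + {Fenby, Elm, Quarry}: 75 + 74 = 149
  {Fenby} + {Orwell, Corby, Elm, Quarry}: 14 + 94 = 108
  {Orwell, Fenby} + {Corby, Elm, Quarry}: 40 + 83 = 123
  {Corby, Fenby} + {Orwell, Elm, Quarry}: 68 + 76 = 144
  … (15 splits in total)
Best: vehicle 1 Juniper → Fenby → Juniper = 14; vehicle 2 Juniper → Orwell → Corby → Elm → Quarry → Juniper = 94; combined 108.

Minimum combined distance: 108 blocks.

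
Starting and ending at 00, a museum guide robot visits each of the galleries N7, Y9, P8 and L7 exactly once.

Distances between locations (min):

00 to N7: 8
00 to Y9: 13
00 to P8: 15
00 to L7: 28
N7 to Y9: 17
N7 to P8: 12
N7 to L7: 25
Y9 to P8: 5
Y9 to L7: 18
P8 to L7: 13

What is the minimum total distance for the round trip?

64 min — the shortest possible round trip.

With 4 stops there are 4!/2 = 12 distinct round trips (a route and its reverse cost the same).
00 → N7 → Y9 → P8 → L7 → 00: 8+17+5+13+28 = 71
00 → N7 → Y9 → L7 → P8 → 00: 8+17+18+13+15 = 71
00 → N7 → P8 → Y9 → L7 → 00: 8+12+5+18+28 = 71
00 → N7 → P8 → L7 → Y9 → 00: 8+12+13+18+13 = 64
00 → N7 → L7 → Y9 → P8 → 00: 8+25+18+5+15 = 71
00 → N7 → L7 → P8 → Y9 → 00: 8+25+13+5+13 = 64
00 → Y9 → N7 → P8 → L7 → 00: 13+17+12+13+28 = 83
00 → Y9 → N7 → L7 → P8 → 00: 13+17+25+13+15 = 83
00 → Y9 → P8 → N7 → L7 → 00: 13+5+12+25+28 = 83
00 → Y9 → L7 → N7 → P8 → 00: 13+18+25+12+15 = 83
00 → P8 → N7 → Y9 → L7 → 00: 15+12+17+18+28 = 90
00 → P8 → Y9 → N7 → L7 → 00: 15+5+17+25+28 = 90
The minimum is 64.
One optimal route: 00 → N7 → P8 → L7 → Y9 → 00 (or its reverse).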